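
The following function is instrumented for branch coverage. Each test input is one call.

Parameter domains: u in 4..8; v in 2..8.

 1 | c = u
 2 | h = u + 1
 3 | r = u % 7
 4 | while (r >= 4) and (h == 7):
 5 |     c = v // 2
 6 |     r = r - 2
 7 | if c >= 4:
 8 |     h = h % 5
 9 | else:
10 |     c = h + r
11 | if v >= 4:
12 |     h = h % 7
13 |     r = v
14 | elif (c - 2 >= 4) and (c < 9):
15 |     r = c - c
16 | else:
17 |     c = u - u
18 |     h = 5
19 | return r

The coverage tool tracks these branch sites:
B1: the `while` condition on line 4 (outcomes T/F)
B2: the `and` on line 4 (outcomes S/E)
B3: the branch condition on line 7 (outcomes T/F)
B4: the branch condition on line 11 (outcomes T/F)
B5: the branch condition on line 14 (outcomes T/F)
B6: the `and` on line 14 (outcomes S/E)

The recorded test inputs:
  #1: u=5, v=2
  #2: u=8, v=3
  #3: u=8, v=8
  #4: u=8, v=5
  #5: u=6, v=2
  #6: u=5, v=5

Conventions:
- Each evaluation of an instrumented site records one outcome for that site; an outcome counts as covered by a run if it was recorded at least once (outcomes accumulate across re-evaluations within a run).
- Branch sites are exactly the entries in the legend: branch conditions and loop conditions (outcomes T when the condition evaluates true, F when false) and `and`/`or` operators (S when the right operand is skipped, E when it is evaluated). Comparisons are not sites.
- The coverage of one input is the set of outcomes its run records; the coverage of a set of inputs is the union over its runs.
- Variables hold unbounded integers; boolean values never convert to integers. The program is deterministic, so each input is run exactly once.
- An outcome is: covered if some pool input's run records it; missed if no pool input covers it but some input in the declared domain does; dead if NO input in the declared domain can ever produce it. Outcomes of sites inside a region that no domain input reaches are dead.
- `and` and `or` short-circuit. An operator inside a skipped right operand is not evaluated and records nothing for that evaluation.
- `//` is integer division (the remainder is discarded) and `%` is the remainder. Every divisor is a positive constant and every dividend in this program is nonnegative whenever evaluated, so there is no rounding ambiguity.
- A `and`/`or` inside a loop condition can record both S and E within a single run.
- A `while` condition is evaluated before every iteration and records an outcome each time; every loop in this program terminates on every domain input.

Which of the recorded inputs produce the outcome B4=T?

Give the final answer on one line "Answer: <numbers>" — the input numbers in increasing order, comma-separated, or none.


input #1 (u=5, v=2): never hits B4=T
input #2 (u=8, v=3): never hits B4=T
input #3 (u=8, v=8): hits B4=T
input #4 (u=8, v=5): hits B4=T
input #5 (u=6, v=2): never hits B4=T
input #6 (u=5, v=5): hits B4=T
Answer: 3, 4, 6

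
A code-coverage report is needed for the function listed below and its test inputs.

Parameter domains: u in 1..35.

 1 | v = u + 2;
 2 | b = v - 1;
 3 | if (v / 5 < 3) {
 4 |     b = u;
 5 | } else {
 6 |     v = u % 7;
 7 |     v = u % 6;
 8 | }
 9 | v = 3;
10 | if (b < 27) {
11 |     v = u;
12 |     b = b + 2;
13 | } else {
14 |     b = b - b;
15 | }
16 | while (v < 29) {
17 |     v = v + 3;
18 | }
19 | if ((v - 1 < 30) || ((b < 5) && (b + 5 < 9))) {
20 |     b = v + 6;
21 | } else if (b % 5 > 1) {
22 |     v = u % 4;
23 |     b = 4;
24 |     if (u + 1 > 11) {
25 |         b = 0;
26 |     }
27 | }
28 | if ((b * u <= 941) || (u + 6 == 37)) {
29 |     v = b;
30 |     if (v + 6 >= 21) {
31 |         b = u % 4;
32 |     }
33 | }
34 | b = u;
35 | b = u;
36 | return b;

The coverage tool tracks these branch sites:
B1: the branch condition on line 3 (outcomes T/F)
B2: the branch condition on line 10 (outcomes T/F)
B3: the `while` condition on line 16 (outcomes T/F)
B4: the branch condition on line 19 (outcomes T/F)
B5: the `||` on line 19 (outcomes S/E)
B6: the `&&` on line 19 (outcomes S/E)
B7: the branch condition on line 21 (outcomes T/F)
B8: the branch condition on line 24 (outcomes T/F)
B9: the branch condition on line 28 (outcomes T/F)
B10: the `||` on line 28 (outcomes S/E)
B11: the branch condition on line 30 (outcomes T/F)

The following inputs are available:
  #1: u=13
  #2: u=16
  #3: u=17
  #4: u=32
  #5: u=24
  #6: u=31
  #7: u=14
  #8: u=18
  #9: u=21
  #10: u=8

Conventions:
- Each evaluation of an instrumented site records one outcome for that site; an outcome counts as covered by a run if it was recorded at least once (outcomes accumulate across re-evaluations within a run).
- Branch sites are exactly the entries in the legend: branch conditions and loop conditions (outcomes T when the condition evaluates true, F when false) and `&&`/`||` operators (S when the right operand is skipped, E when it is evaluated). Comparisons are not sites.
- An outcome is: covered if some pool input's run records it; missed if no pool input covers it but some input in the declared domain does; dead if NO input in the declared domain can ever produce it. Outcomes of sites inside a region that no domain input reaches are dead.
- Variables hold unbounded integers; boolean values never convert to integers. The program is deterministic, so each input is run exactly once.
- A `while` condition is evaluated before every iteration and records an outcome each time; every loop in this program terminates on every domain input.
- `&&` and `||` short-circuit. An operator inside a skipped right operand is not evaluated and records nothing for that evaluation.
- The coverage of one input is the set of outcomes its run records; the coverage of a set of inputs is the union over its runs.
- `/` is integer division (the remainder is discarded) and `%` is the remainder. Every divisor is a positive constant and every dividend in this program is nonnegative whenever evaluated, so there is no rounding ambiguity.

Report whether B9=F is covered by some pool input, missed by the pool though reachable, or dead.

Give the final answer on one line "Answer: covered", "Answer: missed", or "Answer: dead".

B9=F is recorded by pool input(s) 4 -> covered

Answer: covered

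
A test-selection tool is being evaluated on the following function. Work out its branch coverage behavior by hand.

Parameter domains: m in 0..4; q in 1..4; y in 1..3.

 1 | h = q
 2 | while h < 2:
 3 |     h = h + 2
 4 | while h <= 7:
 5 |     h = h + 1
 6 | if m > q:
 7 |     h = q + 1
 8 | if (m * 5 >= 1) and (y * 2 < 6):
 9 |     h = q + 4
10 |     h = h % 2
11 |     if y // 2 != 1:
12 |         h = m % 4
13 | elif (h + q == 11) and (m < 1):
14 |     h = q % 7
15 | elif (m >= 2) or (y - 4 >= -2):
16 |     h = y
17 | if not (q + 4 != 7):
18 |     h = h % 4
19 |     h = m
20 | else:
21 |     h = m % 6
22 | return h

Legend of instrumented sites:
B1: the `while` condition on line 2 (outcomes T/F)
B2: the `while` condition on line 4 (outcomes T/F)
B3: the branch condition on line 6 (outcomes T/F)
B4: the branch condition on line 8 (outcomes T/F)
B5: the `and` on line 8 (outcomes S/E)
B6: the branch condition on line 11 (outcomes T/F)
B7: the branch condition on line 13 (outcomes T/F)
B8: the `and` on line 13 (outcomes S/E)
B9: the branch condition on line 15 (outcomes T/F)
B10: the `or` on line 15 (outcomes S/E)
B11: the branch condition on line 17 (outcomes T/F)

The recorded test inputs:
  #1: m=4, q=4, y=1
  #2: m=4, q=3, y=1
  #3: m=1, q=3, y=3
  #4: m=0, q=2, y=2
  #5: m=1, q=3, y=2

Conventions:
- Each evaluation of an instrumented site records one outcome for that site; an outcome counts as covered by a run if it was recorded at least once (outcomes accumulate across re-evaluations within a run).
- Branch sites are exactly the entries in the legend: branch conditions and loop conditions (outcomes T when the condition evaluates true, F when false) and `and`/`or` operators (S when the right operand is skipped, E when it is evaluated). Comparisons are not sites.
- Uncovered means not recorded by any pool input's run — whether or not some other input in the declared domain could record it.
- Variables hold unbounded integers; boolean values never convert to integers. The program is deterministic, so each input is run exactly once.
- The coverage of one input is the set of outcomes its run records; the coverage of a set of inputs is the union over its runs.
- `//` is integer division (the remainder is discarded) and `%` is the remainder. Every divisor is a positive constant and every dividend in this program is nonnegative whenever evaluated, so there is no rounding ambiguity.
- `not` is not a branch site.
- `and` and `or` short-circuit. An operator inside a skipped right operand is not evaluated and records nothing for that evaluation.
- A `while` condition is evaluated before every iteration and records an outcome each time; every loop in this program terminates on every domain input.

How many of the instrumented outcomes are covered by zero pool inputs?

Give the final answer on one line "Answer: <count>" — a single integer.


test 1 (m=4, q=4, y=1) hits B1=F, B2=T, B2=F, B3=F, B4=T, B5=E, B6=T, B11=F
test 2 (m=4, q=3, y=1) hits B1=F, B2=T, B2=F, B3=T, B4=T, B5=E, B6=T, B11=T
test 3 (m=1, q=3, y=3) hits B1=F, B2=T, B2=F, B3=F, B4=F, B5=E, B7=F, B8=E, B9=T, B10=E, B11=T
test 4 (m=0, q=2, y=2) hits B1=F, B2=T, B2=F, B3=F, B4=F, B5=S, B7=F, B8=S, B9=T, B10=E, B11=F
test 5 (m=1, q=3, y=2) hits B1=F, B2=T, B2=F, B3=F, B4=T, B5=E, B6=F, B11=T
union over the pool: B1=F, B2=T, B2=F, B3=T, B3=F, B4=T, B4=F, B5=S, B5=E, B6=T, B6=F, B7=F, B8=S, B8=E, B9=T, B10=E, B11=T, B11=F
uncovered (4 of 22): B1=T, B7=T, B9=F, B10=S
Answer: 4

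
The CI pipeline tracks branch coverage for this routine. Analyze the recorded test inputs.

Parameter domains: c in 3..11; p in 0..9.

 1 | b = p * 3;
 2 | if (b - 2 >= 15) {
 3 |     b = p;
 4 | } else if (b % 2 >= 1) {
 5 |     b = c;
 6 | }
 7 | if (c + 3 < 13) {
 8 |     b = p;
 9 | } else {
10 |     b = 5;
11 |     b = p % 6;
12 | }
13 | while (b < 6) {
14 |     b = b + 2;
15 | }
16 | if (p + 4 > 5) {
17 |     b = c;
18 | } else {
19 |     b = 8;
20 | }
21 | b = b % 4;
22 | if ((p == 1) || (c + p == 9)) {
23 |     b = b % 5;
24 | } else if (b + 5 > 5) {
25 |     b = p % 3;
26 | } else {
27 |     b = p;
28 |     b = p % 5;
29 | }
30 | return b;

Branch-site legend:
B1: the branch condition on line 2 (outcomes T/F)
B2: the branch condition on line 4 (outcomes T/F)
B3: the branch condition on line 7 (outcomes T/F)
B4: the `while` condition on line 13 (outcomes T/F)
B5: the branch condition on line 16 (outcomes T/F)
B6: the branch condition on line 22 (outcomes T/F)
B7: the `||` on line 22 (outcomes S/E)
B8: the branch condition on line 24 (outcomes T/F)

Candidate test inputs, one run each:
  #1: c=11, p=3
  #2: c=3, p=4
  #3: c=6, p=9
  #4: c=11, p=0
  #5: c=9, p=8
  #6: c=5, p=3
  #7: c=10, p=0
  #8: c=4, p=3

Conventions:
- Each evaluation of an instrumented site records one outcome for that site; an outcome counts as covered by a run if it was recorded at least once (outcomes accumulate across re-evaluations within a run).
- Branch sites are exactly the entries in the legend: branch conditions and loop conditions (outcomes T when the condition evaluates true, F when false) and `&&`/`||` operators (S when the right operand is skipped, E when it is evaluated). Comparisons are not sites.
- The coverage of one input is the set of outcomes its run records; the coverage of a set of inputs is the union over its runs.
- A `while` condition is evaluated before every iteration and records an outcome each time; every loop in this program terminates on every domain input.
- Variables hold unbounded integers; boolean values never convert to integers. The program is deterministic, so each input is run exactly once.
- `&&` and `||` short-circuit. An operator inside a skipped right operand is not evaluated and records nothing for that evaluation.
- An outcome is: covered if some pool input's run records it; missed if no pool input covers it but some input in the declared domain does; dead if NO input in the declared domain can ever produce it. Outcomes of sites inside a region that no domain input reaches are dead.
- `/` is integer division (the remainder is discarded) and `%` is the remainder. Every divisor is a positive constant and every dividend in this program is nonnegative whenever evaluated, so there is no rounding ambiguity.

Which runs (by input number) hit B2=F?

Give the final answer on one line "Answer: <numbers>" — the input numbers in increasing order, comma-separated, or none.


input #1 (c=11, p=3): never hits B2=F
input #2 (c=3, p=4): hits B2=F
input #3 (c=6, p=9): never hits B2=F
input #4 (c=11, p=0): hits B2=F
input #5 (c=9, p=8): never hits B2=F
input #6 (c=5, p=3): never hits B2=F
input #7 (c=10, p=0): hits B2=F
input #8 (c=4, p=3): never hits B2=F
Answer: 2, 4, 7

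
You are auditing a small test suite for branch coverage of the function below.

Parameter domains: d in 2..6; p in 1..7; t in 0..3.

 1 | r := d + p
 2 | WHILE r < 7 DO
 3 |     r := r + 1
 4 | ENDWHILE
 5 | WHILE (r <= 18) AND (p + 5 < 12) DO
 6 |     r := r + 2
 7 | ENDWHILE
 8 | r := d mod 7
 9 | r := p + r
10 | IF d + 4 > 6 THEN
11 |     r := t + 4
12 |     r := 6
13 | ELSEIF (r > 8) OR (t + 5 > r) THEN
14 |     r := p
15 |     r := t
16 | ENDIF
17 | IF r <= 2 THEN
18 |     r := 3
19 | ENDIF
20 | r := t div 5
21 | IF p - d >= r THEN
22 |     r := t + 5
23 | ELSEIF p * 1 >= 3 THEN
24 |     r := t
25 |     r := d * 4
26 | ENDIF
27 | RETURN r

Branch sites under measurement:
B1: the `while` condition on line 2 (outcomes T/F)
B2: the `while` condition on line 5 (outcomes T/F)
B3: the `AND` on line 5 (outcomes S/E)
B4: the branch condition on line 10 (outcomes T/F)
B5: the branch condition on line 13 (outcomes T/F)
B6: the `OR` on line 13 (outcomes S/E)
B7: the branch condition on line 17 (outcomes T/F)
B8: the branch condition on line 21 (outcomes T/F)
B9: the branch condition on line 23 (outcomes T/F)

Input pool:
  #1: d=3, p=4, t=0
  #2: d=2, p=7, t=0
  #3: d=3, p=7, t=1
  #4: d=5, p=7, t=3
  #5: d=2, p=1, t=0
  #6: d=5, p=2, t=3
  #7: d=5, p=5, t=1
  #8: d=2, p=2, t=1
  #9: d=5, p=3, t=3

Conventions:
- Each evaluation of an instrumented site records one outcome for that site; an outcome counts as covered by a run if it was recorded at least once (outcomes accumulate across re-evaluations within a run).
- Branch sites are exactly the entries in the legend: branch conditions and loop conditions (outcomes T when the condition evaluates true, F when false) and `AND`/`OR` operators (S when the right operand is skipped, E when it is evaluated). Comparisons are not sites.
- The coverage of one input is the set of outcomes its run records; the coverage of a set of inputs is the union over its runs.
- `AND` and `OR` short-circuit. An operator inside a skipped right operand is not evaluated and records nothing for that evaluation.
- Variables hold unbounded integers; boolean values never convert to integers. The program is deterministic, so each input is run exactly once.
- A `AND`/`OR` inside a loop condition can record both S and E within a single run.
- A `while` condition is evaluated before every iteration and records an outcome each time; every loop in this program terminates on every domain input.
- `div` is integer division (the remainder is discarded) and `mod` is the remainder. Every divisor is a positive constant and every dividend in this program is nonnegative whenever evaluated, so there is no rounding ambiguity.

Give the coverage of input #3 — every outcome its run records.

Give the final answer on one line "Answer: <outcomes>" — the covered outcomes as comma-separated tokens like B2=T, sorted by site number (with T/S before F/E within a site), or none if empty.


Tracing the run of input #3 (d=3, p=7, t=1):
  B1->F, B3->E, B2->F, B4->T, B7->F, B8->T
distinct outcomes covered: B1=F, B2=F, B3=E, B4=T, B7=F, B8=T
Answer: B1=F, B2=F, B3=E, B4=T, B7=F, B8=T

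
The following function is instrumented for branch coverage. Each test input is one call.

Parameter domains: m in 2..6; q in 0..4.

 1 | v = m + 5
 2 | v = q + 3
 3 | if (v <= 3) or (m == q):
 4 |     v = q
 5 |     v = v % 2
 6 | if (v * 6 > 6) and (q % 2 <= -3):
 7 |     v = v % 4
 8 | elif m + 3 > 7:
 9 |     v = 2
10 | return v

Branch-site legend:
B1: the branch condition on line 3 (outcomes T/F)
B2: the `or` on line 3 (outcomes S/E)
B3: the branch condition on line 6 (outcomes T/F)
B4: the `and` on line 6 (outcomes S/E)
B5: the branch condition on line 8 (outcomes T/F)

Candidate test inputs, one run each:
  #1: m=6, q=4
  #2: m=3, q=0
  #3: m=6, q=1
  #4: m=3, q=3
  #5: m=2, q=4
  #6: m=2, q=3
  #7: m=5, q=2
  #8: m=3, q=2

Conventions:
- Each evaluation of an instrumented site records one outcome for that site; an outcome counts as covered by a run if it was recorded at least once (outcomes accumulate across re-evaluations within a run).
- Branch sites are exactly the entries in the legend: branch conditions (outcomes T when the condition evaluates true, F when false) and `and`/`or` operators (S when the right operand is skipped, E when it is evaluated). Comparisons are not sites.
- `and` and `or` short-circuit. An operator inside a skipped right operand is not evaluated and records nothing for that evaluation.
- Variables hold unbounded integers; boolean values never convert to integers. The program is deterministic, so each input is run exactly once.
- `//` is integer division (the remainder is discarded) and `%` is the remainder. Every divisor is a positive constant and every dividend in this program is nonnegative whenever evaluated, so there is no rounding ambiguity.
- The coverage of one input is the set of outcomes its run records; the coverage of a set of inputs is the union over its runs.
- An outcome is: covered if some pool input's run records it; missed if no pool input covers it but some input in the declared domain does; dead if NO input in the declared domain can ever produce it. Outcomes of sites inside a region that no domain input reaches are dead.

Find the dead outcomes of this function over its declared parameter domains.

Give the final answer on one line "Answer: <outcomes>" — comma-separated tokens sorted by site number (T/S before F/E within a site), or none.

exhaustive pass over the 25-input domain:
  B3=T: no domain input ever produces it -> dead
  reachable outcomes have witnesses, e.g. B1=T (e.g. m=2, q=0), B1=F (e.g. m=2, q=1), B2=S (e.g. m=2, q=0), B2=E (e.g. m=2, q=1)

Answer: B3=T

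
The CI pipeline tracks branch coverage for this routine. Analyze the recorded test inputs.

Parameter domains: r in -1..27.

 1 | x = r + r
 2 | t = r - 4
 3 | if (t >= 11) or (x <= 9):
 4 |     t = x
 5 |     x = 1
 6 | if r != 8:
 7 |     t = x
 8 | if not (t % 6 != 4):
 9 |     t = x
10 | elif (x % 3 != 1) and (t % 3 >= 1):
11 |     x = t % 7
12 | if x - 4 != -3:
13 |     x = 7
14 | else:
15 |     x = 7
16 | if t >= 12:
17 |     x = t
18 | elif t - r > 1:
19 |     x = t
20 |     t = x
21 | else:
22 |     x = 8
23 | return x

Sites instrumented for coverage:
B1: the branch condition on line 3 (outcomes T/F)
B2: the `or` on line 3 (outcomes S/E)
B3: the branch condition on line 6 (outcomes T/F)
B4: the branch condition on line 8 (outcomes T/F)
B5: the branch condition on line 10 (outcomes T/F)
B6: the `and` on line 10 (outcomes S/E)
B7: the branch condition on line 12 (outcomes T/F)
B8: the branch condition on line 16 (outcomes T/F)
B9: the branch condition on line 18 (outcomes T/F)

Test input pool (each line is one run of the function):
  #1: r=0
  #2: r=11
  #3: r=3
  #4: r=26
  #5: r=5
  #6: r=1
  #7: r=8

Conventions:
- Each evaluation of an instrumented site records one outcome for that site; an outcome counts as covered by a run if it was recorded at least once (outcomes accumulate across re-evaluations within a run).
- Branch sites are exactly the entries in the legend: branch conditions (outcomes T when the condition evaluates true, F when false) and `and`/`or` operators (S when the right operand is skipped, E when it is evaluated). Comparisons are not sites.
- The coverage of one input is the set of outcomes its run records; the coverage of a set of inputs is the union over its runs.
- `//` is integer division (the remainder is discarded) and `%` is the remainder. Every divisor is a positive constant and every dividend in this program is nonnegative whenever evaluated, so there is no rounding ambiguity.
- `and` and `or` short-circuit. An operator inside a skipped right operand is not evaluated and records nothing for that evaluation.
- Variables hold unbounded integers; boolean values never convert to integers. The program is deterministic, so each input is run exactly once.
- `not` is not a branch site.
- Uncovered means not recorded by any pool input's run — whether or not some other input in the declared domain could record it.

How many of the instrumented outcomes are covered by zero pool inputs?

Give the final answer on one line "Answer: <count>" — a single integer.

test 1 (r=0) hits B1=T, B2=E, B3=T, B4=F, B5=F, B6=S, B7=F, B8=F, B9=F
test 2 (r=11) hits B1=F, B2=E, B3=T, B4=T, B7=T, B8=T
test 3 (r=3) hits B1=T, B2=E, B3=T, B4=F, B5=F, B6=S, B7=F, B8=F, B9=F
test 4 (r=26) hits B1=T, B2=S, B3=T, B4=F, B5=F, B6=S, B7=F, B8=F, B9=F
test 5 (r=5) hits B1=F, B2=E, B3=T, B4=T, B7=T, B8=F, B9=T
test 6 (r=1) hits B1=T, B2=E, B3=T, B4=F, B5=F, B6=S, B7=F, B8=F, B9=F
test 7 (r=8) hits B1=F, B2=E, B3=F, B4=T, B7=T, B8=T
union over the pool: B1=T, B1=F, B2=S, B2=E, B3=T, B3=F, B4=T, B4=F, B5=F, B6=S, B7=T, B7=F, B8=T, B8=F, B9=T, B9=F
uncovered (2 of 18): B5=T, B6=E

Answer: 2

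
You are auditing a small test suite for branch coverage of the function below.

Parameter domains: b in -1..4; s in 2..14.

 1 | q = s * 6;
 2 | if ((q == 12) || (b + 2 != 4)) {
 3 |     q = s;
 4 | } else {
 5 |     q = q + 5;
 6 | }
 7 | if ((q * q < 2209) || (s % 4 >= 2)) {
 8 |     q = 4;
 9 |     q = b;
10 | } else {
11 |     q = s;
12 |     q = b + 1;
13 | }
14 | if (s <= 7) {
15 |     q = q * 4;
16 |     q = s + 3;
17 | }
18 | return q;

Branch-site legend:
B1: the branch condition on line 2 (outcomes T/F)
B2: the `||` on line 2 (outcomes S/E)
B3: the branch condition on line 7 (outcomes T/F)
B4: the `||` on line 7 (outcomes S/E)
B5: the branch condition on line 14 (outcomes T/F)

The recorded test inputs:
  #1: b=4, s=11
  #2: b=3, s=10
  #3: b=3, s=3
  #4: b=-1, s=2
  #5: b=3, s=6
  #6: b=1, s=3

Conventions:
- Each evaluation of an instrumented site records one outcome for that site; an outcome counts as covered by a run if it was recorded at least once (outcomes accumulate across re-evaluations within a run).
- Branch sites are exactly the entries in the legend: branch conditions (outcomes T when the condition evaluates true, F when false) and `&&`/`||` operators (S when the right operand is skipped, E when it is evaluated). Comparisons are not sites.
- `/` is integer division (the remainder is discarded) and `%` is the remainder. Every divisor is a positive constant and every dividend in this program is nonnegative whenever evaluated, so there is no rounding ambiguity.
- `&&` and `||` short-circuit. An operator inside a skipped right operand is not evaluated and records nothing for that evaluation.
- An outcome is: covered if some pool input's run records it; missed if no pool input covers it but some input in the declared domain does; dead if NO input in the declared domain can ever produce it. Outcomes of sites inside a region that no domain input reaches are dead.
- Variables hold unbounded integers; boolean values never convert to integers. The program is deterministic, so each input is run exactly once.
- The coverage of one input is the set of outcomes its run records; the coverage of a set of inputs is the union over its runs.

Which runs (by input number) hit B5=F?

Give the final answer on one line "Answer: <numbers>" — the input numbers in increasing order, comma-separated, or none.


input #1 (b=4, s=11): covers B5=F
input #2 (b=3, s=10): covers B5=F
input #3 (b=3, s=3): misses B5=F
input #4 (b=-1, s=2): misses B5=F
input #5 (b=3, s=6): misses B5=F
input #6 (b=1, s=3): misses B5=F
Answer: 1, 2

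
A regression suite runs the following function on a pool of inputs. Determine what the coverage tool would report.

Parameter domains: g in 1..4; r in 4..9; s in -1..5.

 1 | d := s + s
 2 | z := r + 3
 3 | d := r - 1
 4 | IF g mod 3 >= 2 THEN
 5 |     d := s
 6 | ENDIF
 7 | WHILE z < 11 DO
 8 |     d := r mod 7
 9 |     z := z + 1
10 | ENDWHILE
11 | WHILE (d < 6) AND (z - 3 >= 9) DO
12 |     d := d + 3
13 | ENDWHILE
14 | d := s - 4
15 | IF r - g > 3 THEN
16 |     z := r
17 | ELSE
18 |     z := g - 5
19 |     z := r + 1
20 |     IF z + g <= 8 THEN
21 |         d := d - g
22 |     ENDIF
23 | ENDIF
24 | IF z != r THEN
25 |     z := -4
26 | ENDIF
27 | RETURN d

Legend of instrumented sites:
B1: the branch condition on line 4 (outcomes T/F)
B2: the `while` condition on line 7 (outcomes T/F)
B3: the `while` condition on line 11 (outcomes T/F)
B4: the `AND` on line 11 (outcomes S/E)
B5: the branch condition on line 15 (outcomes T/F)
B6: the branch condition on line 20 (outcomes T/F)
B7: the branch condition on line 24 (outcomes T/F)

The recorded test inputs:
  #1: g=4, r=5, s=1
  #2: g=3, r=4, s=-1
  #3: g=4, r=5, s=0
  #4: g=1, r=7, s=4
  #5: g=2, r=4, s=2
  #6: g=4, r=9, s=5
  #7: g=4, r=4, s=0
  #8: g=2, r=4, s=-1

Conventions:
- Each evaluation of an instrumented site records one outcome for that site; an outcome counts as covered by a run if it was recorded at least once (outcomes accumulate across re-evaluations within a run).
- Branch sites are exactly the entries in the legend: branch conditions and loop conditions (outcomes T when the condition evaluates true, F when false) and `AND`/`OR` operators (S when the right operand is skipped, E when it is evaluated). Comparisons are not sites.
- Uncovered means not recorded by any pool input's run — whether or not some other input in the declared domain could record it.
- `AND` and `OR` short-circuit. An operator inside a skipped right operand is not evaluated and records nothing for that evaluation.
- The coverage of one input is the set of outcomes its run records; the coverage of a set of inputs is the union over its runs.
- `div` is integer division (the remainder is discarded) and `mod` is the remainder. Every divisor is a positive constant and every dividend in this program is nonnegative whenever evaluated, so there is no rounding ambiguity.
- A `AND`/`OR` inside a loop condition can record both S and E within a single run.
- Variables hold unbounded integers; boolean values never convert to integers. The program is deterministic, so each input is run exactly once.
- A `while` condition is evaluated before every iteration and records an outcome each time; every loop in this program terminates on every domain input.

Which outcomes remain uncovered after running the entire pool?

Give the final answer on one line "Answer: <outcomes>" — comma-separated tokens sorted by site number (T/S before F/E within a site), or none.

input #1 (g=4, r=5, s=1): events B1->F, B2->T, B2->T, B2->T, B2->F, B4->E, B3->F, B5->F, B6->F, B7->T; covers B1=F, B2=T, B2=F, B3=F, B4=E, B5=F, B6=F, B7=T
input #2 (g=3, r=4, s=-1): events B1->F, B2->T, B2->T, B2->T, B2->T, B2->F, B4->E, B3->F, B5->F, B6->T, B7->T; covers B1=F, B2=T, B2=F, B3=F, B4=E, B5=F, B6=T, B7=T
input #3 (g=4, r=5, s=0): events B1->F, B2->T, B2->T, B2->T, B2->F, B4->E, B3->F, B5->F, B6->F, B7->T; covers B1=F, B2=T, B2=F, B3=F, B4=E, B5=F, B6=F, B7=T
input #4 (g=1, r=7, s=4): events B1->F, B2->T, B2->F, B4->E, B3->F, B5->T, B7->F; covers B1=F, B2=T, B2=F, B3=F, B4=E, B5=T, B7=F
input #5 (g=2, r=4, s=2): events B1->T, B2->T, B2->T, B2->T, B2->T, B2->F, B4->E, B3->F, B5->F, B6->T, B7->T; covers B1=T, B2=T, B2=F, B3=F, B4=E, B5=F, B6=T, B7=T
input #6 (g=4, r=9, s=5): events B1->F, B2->F, B4->S, B3->F, B5->T, B7->F; covers B1=F, B2=F, B3=F, B4=S, B5=T, B7=F
input #7 (g=4, r=4, s=0): events B1->F, B2->T, B2->T, B2->T, B2->T, B2->F, B4->E, B3->F, B5->F, B6->F, B7->T; covers B1=F, B2=T, B2=F, B3=F, B4=E, B5=F, B6=F, B7=T
input #8 (g=2, r=4, s=-1): events B1->T, B2->T, B2->T, B2->T, B2->T, B2->F, B4->E, B3->F, B5->F, B6->T, B7->T; covers B1=T, B2=T, B2=F, B3=F, B4=E, B5=F, B6=T, B7=T
union over the pool: B1=T, B1=F, B2=T, B2=F, B3=F, B4=S, B4=E, B5=T, B5=F, B6=T, B6=F, B7=T, B7=F
uncovered (1 of 14): B3=T

Answer: B3=T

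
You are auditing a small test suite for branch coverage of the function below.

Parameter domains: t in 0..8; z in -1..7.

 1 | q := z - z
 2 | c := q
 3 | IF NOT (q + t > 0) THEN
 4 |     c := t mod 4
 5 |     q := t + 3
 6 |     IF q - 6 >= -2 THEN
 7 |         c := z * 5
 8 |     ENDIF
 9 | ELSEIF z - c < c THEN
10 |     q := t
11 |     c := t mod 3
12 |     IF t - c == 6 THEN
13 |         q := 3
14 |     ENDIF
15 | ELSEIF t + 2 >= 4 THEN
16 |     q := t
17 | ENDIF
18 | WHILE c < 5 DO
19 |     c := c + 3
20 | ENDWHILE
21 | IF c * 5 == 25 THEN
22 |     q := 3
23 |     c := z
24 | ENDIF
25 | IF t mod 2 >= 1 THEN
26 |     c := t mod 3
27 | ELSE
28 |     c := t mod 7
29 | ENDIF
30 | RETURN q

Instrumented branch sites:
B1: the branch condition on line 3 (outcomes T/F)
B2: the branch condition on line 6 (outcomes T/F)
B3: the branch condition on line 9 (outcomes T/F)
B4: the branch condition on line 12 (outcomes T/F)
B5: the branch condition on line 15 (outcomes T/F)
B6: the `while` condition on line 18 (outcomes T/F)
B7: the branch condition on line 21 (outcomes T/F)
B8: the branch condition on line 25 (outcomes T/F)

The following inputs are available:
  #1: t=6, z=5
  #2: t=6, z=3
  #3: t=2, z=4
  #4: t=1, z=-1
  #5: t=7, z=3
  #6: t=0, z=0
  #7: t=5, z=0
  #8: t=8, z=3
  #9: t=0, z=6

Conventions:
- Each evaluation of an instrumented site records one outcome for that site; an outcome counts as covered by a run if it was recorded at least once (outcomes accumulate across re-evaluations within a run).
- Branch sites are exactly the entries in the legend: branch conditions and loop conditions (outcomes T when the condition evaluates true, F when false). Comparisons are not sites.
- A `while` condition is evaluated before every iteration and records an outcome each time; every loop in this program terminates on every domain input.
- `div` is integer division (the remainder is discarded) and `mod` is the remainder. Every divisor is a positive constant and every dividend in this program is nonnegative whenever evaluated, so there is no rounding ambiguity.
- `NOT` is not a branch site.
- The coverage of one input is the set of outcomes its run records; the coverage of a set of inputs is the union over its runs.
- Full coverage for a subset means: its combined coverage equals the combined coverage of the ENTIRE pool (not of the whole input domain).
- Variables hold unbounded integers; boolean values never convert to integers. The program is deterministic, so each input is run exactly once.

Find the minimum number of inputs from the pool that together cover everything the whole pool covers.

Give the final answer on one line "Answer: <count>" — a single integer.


#1 (t=6, z=5) -> B1->F, B3->F, B5->T, B6->T, B6->T, B6->F, B7->F, B8->F; covered: B1=F, B3=F, B5=T, B6=T, B6=F, B7=F, B8=F
#2 (t=6, z=3) -> B1->F, B3->F, B5->T, B6->T, B6->T, B6->F, B7->F, B8->F; covered: B1=F, B3=F, B5=T, B6=T, B6=F, B7=F, B8=F
#3 (t=2, z=4) -> B1->F, B3->F, B5->T, B6->T, B6->T, B6->F, B7->F, B8->F; covered: B1=F, B3=F, B5=T, B6=T, B6=F, B7=F, B8=F
#4 (t=1, z=-1) -> B1->F, B3->T, B4->F, B6->T, B6->T, B6->F, B7->F, B8->T; covered: B1=F, B3=T, B4=F, B6=T, B6=F, B7=F, B8=T
#5 (t=7, z=3) -> B1->F, B3->F, B5->T, B6->T, B6->T, B6->F, B7->F, B8->T; covered: B1=F, B3=F, B5=T, B6=T, B6=F, B7=F, B8=T
#6 (t=0, z=0) -> B1->T, B2->F, B6->T, B6->T, B6->F, B7->F, B8->F; covered: B1=T, B2=F, B6=T, B6=F, B7=F, B8=F
#7 (t=5, z=0) -> B1->F, B3->F, B5->T, B6->T, B6->T, B6->F, B7->F, B8->T; covered: B1=F, B3=F, B5=T, B6=T, B6=F, B7=F, B8=T
#8 (t=8, z=3) -> B1->F, B3->F, B5->T, B6->T, B6->T, B6->F, B7->F, B8->F; covered: B1=F, B3=F, B5=T, B6=T, B6=F, B7=F, B8=F
#9 (t=0, z=6) -> B1->T, B2->F, B6->T, B6->T, B6->F, B7->F, B8->F; covered: B1=T, B2=F, B6=T, B6=F, B7=F, B8=F
together the pool reaches 12 outcomes: B1=T, B1=F, B2=F, B3=T, B3=F, B4=F, B5=T, B6=T, B6=F, B7=F, B8=T, B8=F
checked all size-1 subsets: none covers 12 outcomes (max 7/12)
checked all size-2 subsets: none covers 12 outcomes (max 10/12)
at size 3, {1, 4, 6} reaches all 12 outcomes; every lexicographically earlier size-3 subset fails
Answer: 3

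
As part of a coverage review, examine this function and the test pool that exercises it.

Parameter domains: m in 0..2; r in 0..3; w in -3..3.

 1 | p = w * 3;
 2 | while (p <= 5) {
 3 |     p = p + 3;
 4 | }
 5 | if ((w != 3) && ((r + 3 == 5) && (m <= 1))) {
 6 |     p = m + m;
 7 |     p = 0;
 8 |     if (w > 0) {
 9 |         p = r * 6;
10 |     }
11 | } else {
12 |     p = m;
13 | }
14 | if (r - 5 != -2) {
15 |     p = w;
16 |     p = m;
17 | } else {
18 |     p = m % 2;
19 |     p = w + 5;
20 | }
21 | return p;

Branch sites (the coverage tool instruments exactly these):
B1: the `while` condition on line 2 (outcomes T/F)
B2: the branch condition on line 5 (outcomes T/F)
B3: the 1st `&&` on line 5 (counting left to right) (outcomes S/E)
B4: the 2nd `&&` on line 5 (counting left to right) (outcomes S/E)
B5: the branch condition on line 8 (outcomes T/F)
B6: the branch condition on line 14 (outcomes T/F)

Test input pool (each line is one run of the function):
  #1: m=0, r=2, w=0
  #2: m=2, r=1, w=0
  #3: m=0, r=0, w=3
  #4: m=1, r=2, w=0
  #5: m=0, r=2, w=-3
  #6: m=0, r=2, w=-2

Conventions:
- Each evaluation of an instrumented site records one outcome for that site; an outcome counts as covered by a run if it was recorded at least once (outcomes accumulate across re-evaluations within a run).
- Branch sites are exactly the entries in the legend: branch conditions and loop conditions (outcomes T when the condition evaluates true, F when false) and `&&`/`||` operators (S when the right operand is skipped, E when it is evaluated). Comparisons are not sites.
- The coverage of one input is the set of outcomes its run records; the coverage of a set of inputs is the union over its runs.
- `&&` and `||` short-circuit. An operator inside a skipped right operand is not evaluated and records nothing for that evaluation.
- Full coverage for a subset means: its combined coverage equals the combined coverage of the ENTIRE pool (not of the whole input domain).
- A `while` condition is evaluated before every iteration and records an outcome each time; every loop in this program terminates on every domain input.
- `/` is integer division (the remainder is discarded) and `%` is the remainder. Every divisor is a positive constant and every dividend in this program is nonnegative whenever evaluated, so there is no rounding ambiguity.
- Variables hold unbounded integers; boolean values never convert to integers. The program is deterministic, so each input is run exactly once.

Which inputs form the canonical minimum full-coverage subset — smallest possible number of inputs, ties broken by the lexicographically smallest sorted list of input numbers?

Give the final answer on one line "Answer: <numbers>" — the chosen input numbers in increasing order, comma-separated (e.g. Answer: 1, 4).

#1 (m=0, r=2, w=0) -> B1->T, B1->T, B1->F, B3->E, B4->E, B2->T, B5->F, B6->T; covered: B1=T, B1=F, B2=T, B3=E, B4=E, B5=F, B6=T
#2 (m=2, r=1, w=0) -> B1->T, B1->T, B1->F, B3->E, B4->S, B2->F, B6->T; covered: B1=T, B1=F, B2=F, B3=E, B4=S, B6=T
#3 (m=0, r=0, w=3) -> B1->F, B3->S, B2->F, B6->T; covered: B1=F, B2=F, B3=S, B6=T
#4 (m=1, r=2, w=0) -> B1->T, B1->T, B1->F, B3->E, B4->E, B2->T, B5->F, B6->T; covered: B1=T, B1=F, B2=T, B3=E, B4=E, B5=F, B6=T
#5 (m=0, r=2, w=-3) -> B1->T, B1->T, B1->T, B1->T, B1->T, B1->F, B3->E, B4->E, B2->T, B5->F, B6->T; covered: B1=T, B1=F, B2=T, B3=E, B4=E, B5=F, B6=T
#6 (m=0, r=2, w=-2) -> B1->T, B1->T, B1->T, B1->T, B1->F, B3->E, B4->E, B2->T, B5->F, B6->T; covered: B1=T, B1=F, B2=T, B3=E, B4=E, B5=F, B6=T
together the pool reaches 10 outcomes: B1=T, B1=F, B2=T, B2=F, B3=S, B3=E, B4=S, B4=E, B5=F, B6=T
size 1 is not enough: best union over all size-1 subsets is 7/10
size 2 is not enough: best union over all size-2 subsets is 9/10
at size 3, {1, 2, 3} reaches all 10 outcomes; every lexicographically earlier size-3 subset fails

Answer: 1, 2, 3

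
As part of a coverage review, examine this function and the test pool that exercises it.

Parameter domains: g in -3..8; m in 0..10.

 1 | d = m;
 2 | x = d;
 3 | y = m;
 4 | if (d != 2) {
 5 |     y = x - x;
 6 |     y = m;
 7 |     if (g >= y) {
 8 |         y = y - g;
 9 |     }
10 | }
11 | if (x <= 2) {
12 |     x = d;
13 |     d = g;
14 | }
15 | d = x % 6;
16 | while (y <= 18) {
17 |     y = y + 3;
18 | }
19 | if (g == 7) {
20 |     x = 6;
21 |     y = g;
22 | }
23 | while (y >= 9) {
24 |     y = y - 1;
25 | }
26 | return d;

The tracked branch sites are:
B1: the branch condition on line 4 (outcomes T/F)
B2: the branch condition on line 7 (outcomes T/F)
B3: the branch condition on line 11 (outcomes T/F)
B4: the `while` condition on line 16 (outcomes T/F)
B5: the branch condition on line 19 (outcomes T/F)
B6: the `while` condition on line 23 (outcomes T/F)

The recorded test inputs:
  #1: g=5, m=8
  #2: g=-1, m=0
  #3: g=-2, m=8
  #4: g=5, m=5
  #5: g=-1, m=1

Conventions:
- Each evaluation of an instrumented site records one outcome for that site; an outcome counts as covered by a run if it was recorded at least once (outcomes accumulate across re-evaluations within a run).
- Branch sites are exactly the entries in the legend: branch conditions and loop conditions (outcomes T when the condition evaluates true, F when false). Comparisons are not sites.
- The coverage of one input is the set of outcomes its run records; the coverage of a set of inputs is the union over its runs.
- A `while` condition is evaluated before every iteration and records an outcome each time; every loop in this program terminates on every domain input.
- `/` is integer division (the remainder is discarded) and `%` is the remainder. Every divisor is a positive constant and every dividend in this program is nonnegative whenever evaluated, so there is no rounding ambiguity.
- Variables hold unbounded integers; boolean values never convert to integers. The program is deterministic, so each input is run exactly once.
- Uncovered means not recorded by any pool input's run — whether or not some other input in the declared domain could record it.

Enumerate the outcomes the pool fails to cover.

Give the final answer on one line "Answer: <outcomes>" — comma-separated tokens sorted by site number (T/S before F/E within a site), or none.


test 1 (g=5, m=8) fires B1->T, B2->F, B3->F, B4->T, B4->T, B4->T, B4->T, B4->F, B5->F, B6->T, B6->T, B6->T, B6->T, B6->T, ...; hits B1=T, B2=F, B3=F, B4=T, B4=F, B5=F, B6=T, B6=F
test 2 (g=-1, m=0) fires B1->T, B2->F, B3->T, B4->T, B4->T, B4->T, B4->T, B4->T, B4->T, B4->T, B4->F, B5->F, B6->T, B6->T, ...; hits B1=T, B2=F, B3=T, B4=T, B4=F, B5=F, B6=T, B6=F
test 3 (g=-2, m=8) fires B1->T, B2->F, B3->F, B4->T, B4->T, B4->T, B4->T, B4->F, B5->F, B6->T, B6->T, B6->T, B6->T, B6->T, ...; hits B1=T, B2=F, B3=F, B4=T, B4=F, B5=F, B6=T, B6=F
test 4 (g=5, m=5) fires B1->T, B2->T, B3->F, B4->T, B4->T, B4->T, B4->T, B4->T, B4->T, B4->T, B4->F, B5->F, B6->T, B6->T, ...; hits B1=T, B2=T, B3=F, B4=T, B4=F, B5=F, B6=T, B6=F
test 5 (g=-1, m=1) fires B1->T, B2->F, B3->T, B4->T, B4->T, B4->T, B4->T, B4->T, B4->T, B4->F, B5->F, B6->T, B6->T, B6->T, ...; hits B1=T, B2=F, B3=T, B4=T, B4=F, B5=F, B6=T, B6=F
union over the pool: B1=T, B2=T, B2=F, B3=T, B3=F, B4=T, B4=F, B5=F, B6=T, B6=F
uncovered (2 of 12): B1=F, B5=T
Answer: B1=F, B5=T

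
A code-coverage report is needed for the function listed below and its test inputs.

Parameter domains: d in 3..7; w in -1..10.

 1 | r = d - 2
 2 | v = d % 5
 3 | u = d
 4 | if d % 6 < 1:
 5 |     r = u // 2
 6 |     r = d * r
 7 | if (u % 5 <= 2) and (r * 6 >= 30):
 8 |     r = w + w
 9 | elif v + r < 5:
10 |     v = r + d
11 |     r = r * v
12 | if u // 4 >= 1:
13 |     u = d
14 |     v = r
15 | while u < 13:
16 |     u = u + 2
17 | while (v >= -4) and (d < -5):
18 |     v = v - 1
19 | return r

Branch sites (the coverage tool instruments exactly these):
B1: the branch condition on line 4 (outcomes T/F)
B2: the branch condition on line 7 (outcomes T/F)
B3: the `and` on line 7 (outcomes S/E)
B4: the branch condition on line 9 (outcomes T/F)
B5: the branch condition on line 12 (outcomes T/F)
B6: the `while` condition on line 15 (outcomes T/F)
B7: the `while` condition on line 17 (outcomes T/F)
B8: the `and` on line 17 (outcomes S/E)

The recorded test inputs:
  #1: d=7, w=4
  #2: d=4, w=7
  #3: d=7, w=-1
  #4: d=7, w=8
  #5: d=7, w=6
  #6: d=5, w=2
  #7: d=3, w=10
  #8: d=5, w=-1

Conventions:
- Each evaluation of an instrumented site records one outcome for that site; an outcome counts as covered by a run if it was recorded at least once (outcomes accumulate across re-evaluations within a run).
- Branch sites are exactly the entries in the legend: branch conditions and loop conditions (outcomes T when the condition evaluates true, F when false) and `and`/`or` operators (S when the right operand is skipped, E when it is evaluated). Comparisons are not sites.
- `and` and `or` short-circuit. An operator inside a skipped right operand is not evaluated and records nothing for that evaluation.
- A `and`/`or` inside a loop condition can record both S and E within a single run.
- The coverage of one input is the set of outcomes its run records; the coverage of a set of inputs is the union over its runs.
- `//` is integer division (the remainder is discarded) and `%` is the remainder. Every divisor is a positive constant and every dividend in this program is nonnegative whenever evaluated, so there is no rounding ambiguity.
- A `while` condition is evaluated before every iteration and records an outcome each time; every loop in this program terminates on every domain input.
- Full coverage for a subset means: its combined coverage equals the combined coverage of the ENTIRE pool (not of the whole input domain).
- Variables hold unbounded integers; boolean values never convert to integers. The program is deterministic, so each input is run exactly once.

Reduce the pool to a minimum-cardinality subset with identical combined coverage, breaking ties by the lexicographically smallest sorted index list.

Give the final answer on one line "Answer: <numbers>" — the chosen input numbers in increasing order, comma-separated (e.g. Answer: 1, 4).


test 1 (d=7, w=4) fires B1->F, B3->E, B2->T, B5->T, B6->T, B6->T, B6->T, B6->F, B8->E, B7->F; hits B1=F, B2=T, B3=E, B5=T, B6=T, B6=F, B7=F, B8=E
test 2 (d=4, w=7) fires B1->F, B3->S, B2->F, B4->F, B5->T, B6->T, B6->T, B6->T, B6->T, B6->T, B6->F, B8->E, B7->F; hits B1=F, B2=F, B3=S, B4=F, B5=T, B6=T, B6=F, B7=F, B8=E
test 3 (d=7, w=-1) fires B1->F, B3->E, B2->T, B5->T, B6->T, B6->T, B6->T, B6->F, B8->E, B7->F; hits B1=F, B2=T, B3=E, B5=T, B6=T, B6=F, B7=F, B8=E
test 4 (d=7, w=8) fires B1->F, B3->E, B2->T, B5->T, B6->T, B6->T, B6->T, B6->F, B8->E, B7->F; hits B1=F, B2=T, B3=E, B5=T, B6=T, B6=F, B7=F, B8=E
test 5 (d=7, w=6) fires B1->F, B3->E, B2->T, B5->T, B6->T, B6->T, B6->T, B6->F, B8->E, B7->F; hits B1=F, B2=T, B3=E, B5=T, B6=T, B6=F, B7=F, B8=E
test 6 (d=5, w=2) fires B1->F, B3->E, B2->F, B4->T, B5->T, B6->T, B6->T, B6->T, B6->T, B6->F, B8->E, B7->F; hits B1=F, B2=F, B3=E, B4=T, B5=T, B6=T, B6=F, B7=F, B8=E
test 7 (d=3, w=10) fires B1->F, B3->S, B2->F, B4->T, B5->F, B6->T, B6->T, B6->T, B6->T, B6->T, B6->F, B8->E, B7->F; hits B1=F, B2=F, B3=S, B4=T, B5=F, B6=T, B6=F, B7=F, B8=E
test 8 (d=5, w=-1) fires B1->F, B3->E, B2->F, B4->T, B5->T, B6->T, B6->T, B6->T, B6->T, B6->F, B8->E, B7->F; hits B1=F, B2=F, B3=E, B4=T, B5=T, B6=T, B6=F, B7=F, B8=E
together the pool reaches 13 outcomes: B1=F, B2=T, B2=F, B3=S, B3=E, B4=T, B4=F, B5=T, B5=F, B6=T, B6=F, B7=F, B8=E
every size-1 subset falls short of the 13 outcomes (best: 9/13)
every size-2 subset falls short of the 13 outcomes (best: 12/13)
the canonical winner is {1, 2, 7}: size 3, full 13-outcome coverage, earliest index list among size-3 covers
Answer: 1, 2, 7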